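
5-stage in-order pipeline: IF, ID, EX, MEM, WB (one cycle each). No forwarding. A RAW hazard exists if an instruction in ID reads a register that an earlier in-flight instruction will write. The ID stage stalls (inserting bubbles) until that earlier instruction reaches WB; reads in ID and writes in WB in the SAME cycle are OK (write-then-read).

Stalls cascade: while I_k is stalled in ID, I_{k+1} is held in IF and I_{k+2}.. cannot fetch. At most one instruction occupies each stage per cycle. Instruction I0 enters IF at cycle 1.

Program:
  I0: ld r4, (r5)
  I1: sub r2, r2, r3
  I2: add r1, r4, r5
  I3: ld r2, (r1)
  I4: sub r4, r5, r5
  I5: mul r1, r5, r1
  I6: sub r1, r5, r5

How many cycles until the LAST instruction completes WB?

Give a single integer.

I0 ld r4 <- r5: IF@1 ID@2 stall=0 (-) EX@3 MEM@4 WB@5
I1 sub r2 <- r2,r3: IF@2 ID@3 stall=0 (-) EX@4 MEM@5 WB@6
I2 add r1 <- r4,r5: IF@3 ID@4 stall=1 (RAW on I0.r4 (WB@5)) EX@6 MEM@7 WB@8
I3 ld r2 <- r1: IF@4 ID@6 stall=2 (RAW on I2.r1 (WB@8)) EX@9 MEM@10 WB@11
I4 sub r4 <- r5,r5: IF@6 ID@9 stall=0 (-) EX@10 MEM@11 WB@12
I5 mul r1 <- r5,r1: IF@9 ID@10 stall=0 (-) EX@11 MEM@12 WB@13
I6 sub r1 <- r5,r5: IF@10 ID@11 stall=0 (-) EX@12 MEM@13 WB@14

Answer: 14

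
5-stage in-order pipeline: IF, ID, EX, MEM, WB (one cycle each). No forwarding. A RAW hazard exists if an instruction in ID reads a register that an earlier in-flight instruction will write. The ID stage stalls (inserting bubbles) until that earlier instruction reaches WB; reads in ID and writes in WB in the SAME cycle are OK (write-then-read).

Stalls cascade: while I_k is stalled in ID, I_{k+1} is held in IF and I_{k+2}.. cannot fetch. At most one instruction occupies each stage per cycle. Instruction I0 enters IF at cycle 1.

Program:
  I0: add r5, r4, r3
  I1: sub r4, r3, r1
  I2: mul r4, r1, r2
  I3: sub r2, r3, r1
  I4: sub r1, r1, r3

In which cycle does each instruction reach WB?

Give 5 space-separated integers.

Answer: 5 6 7 8 9

Derivation:
I0 add r5 <- r4,r3: IF@1 ID@2 stall=0 (-) EX@3 MEM@4 WB@5
I1 sub r4 <- r3,r1: IF@2 ID@3 stall=0 (-) EX@4 MEM@5 WB@6
I2 mul r4 <- r1,r2: IF@3 ID@4 stall=0 (-) EX@5 MEM@6 WB@7
I3 sub r2 <- r3,r1: IF@4 ID@5 stall=0 (-) EX@6 MEM@7 WB@8
I4 sub r1 <- r1,r3: IF@5 ID@6 stall=0 (-) EX@7 MEM@8 WB@9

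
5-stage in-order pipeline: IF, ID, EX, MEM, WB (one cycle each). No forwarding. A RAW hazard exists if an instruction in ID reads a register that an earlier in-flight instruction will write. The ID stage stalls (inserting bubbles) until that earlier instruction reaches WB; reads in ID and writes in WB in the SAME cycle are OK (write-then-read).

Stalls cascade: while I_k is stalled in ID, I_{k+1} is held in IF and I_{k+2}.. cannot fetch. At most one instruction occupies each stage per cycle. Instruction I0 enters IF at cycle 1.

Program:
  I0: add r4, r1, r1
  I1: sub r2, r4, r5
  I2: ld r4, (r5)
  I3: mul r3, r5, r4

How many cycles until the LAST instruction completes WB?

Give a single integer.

I0 add r4 <- r1,r1: IF@1 ID@2 stall=0 (-) EX@3 MEM@4 WB@5
I1 sub r2 <- r4,r5: IF@2 ID@3 stall=2 (RAW on I0.r4 (WB@5)) EX@6 MEM@7 WB@8
I2 ld r4 <- r5: IF@3 ID@6 stall=0 (-) EX@7 MEM@8 WB@9
I3 mul r3 <- r5,r4: IF@6 ID@7 stall=2 (RAW on I2.r4 (WB@9)) EX@10 MEM@11 WB@12

Answer: 12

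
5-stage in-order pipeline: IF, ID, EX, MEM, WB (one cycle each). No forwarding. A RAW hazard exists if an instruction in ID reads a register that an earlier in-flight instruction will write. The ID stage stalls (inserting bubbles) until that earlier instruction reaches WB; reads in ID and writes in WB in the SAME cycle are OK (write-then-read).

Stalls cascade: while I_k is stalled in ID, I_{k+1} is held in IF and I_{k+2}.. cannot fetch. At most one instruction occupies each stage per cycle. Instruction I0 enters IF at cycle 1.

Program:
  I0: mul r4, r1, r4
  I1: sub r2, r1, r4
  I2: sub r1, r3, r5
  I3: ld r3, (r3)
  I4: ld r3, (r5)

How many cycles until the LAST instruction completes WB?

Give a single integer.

Answer: 11

Derivation:
I0 mul r4 <- r1,r4: IF@1 ID@2 stall=0 (-) EX@3 MEM@4 WB@5
I1 sub r2 <- r1,r4: IF@2 ID@3 stall=2 (RAW on I0.r4 (WB@5)) EX@6 MEM@7 WB@8
I2 sub r1 <- r3,r5: IF@3 ID@6 stall=0 (-) EX@7 MEM@8 WB@9
I3 ld r3 <- r3: IF@6 ID@7 stall=0 (-) EX@8 MEM@9 WB@10
I4 ld r3 <- r5: IF@7 ID@8 stall=0 (-) EX@9 MEM@10 WB@11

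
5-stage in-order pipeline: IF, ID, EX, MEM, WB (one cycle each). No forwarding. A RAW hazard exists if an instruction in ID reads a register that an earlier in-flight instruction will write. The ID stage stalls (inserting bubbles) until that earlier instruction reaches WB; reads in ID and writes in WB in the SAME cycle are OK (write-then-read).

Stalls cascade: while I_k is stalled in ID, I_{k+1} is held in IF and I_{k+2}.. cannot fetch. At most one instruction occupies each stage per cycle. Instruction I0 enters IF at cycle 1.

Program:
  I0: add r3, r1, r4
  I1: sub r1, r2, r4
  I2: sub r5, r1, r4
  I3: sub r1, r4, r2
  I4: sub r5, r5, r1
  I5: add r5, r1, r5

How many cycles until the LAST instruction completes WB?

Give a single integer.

Answer: 16

Derivation:
I0 add r3 <- r1,r4: IF@1 ID@2 stall=0 (-) EX@3 MEM@4 WB@5
I1 sub r1 <- r2,r4: IF@2 ID@3 stall=0 (-) EX@4 MEM@5 WB@6
I2 sub r5 <- r1,r4: IF@3 ID@4 stall=2 (RAW on I1.r1 (WB@6)) EX@7 MEM@8 WB@9
I3 sub r1 <- r4,r2: IF@4 ID@7 stall=0 (-) EX@8 MEM@9 WB@10
I4 sub r5 <- r5,r1: IF@7 ID@8 stall=2 (RAW on I3.r1 (WB@10)) EX@11 MEM@12 WB@13
I5 add r5 <- r1,r5: IF@8 ID@11 stall=2 (RAW on I4.r5 (WB@13)) EX@14 MEM@15 WB@16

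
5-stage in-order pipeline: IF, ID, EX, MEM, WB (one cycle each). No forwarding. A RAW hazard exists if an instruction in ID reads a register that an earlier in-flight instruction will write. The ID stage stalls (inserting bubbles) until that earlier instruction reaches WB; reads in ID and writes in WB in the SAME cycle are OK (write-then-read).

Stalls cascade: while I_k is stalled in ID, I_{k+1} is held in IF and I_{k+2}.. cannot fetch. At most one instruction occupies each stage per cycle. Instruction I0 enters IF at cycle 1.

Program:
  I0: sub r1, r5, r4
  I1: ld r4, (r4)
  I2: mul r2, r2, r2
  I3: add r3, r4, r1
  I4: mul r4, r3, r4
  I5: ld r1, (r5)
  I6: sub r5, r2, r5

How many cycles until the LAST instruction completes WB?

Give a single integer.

I0 sub r1 <- r5,r4: IF@1 ID@2 stall=0 (-) EX@3 MEM@4 WB@5
I1 ld r4 <- r4: IF@2 ID@3 stall=0 (-) EX@4 MEM@5 WB@6
I2 mul r2 <- r2,r2: IF@3 ID@4 stall=0 (-) EX@5 MEM@6 WB@7
I3 add r3 <- r4,r1: IF@4 ID@5 stall=1 (RAW on I1.r4 (WB@6)) EX@7 MEM@8 WB@9
I4 mul r4 <- r3,r4: IF@5 ID@7 stall=2 (RAW on I3.r3 (WB@9)) EX@10 MEM@11 WB@12
I5 ld r1 <- r5: IF@7 ID@10 stall=0 (-) EX@11 MEM@12 WB@13
I6 sub r5 <- r2,r5: IF@10 ID@11 stall=0 (-) EX@12 MEM@13 WB@14

Answer: 14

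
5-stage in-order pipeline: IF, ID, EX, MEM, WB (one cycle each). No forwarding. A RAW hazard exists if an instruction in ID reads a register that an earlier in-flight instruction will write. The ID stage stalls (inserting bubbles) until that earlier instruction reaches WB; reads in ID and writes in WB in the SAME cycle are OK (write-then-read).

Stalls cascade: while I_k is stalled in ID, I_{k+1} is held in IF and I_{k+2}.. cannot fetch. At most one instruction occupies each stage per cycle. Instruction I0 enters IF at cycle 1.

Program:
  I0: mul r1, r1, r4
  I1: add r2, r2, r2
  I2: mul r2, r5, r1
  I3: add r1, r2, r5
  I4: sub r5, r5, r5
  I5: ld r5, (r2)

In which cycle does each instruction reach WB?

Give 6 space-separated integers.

Answer: 5 6 8 11 12 13

Derivation:
I0 mul r1 <- r1,r4: IF@1 ID@2 stall=0 (-) EX@3 MEM@4 WB@5
I1 add r2 <- r2,r2: IF@2 ID@3 stall=0 (-) EX@4 MEM@5 WB@6
I2 mul r2 <- r5,r1: IF@3 ID@4 stall=1 (RAW on I0.r1 (WB@5)) EX@6 MEM@7 WB@8
I3 add r1 <- r2,r5: IF@4 ID@6 stall=2 (RAW on I2.r2 (WB@8)) EX@9 MEM@10 WB@11
I4 sub r5 <- r5,r5: IF@6 ID@9 stall=0 (-) EX@10 MEM@11 WB@12
I5 ld r5 <- r2: IF@9 ID@10 stall=0 (-) EX@11 MEM@12 WB@13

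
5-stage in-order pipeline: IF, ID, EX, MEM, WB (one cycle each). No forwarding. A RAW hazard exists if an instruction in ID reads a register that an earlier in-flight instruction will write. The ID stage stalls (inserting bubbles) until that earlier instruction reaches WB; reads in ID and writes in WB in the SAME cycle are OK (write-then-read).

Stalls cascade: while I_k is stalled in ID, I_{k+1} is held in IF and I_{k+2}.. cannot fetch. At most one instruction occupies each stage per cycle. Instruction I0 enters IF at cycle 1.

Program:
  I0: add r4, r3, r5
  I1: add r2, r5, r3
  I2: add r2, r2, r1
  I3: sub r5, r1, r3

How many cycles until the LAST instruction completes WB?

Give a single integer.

Answer: 10

Derivation:
I0 add r4 <- r3,r5: IF@1 ID@2 stall=0 (-) EX@3 MEM@4 WB@5
I1 add r2 <- r5,r3: IF@2 ID@3 stall=0 (-) EX@4 MEM@5 WB@6
I2 add r2 <- r2,r1: IF@3 ID@4 stall=2 (RAW on I1.r2 (WB@6)) EX@7 MEM@8 WB@9
I3 sub r5 <- r1,r3: IF@4 ID@7 stall=0 (-) EX@8 MEM@9 WB@10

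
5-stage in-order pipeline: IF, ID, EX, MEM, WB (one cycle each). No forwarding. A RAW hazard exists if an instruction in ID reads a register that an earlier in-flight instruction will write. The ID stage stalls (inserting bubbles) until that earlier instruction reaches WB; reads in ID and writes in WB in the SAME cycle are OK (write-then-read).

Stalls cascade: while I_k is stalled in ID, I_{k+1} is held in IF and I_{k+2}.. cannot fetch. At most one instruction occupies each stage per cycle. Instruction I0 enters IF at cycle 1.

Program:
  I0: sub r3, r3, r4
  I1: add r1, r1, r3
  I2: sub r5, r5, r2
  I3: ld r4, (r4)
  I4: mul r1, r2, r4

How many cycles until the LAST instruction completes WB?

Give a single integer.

I0 sub r3 <- r3,r4: IF@1 ID@2 stall=0 (-) EX@3 MEM@4 WB@5
I1 add r1 <- r1,r3: IF@2 ID@3 stall=2 (RAW on I0.r3 (WB@5)) EX@6 MEM@7 WB@8
I2 sub r5 <- r5,r2: IF@3 ID@6 stall=0 (-) EX@7 MEM@8 WB@9
I3 ld r4 <- r4: IF@6 ID@7 stall=0 (-) EX@8 MEM@9 WB@10
I4 mul r1 <- r2,r4: IF@7 ID@8 stall=2 (RAW on I3.r4 (WB@10)) EX@11 MEM@12 WB@13

Answer: 13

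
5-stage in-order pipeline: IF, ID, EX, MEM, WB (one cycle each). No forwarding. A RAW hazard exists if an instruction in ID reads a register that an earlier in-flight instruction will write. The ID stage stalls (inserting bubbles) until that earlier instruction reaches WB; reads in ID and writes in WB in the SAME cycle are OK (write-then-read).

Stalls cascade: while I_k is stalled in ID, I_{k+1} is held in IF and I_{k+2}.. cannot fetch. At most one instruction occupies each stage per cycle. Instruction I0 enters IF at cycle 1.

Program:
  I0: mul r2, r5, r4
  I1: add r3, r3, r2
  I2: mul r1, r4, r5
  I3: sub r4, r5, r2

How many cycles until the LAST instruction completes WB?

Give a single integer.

Answer: 10

Derivation:
I0 mul r2 <- r5,r4: IF@1 ID@2 stall=0 (-) EX@3 MEM@4 WB@5
I1 add r3 <- r3,r2: IF@2 ID@3 stall=2 (RAW on I0.r2 (WB@5)) EX@6 MEM@7 WB@8
I2 mul r1 <- r4,r5: IF@3 ID@6 stall=0 (-) EX@7 MEM@8 WB@9
I3 sub r4 <- r5,r2: IF@6 ID@7 stall=0 (-) EX@8 MEM@9 WB@10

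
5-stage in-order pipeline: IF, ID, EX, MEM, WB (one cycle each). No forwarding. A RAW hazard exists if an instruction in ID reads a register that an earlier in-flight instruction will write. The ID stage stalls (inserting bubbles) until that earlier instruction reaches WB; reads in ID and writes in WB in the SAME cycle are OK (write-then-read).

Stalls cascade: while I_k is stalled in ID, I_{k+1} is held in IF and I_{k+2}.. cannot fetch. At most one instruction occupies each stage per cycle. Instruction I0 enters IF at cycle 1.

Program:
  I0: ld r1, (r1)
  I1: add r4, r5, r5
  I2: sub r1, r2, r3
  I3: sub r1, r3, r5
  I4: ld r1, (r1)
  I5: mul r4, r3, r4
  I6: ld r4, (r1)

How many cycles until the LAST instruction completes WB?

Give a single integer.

I0 ld r1 <- r1: IF@1 ID@2 stall=0 (-) EX@3 MEM@4 WB@5
I1 add r4 <- r5,r5: IF@2 ID@3 stall=0 (-) EX@4 MEM@5 WB@6
I2 sub r1 <- r2,r3: IF@3 ID@4 stall=0 (-) EX@5 MEM@6 WB@7
I3 sub r1 <- r3,r5: IF@4 ID@5 stall=0 (-) EX@6 MEM@7 WB@8
I4 ld r1 <- r1: IF@5 ID@6 stall=2 (RAW on I3.r1 (WB@8)) EX@9 MEM@10 WB@11
I5 mul r4 <- r3,r4: IF@6 ID@9 stall=0 (-) EX@10 MEM@11 WB@12
I6 ld r4 <- r1: IF@9 ID@10 stall=1 (RAW on I4.r1 (WB@11)) EX@12 MEM@13 WB@14

Answer: 14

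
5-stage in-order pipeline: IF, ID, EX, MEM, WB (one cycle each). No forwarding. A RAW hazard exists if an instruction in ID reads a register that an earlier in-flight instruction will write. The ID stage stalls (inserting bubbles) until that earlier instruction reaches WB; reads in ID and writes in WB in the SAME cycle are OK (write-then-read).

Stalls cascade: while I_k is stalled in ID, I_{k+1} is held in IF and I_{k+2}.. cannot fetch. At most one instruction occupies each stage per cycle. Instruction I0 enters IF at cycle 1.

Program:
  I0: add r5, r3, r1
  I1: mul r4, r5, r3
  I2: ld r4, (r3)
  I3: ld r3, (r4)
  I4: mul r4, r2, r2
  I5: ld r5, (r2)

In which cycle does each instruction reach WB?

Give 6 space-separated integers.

Answer: 5 8 9 12 13 14

Derivation:
I0 add r5 <- r3,r1: IF@1 ID@2 stall=0 (-) EX@3 MEM@4 WB@5
I1 mul r4 <- r5,r3: IF@2 ID@3 stall=2 (RAW on I0.r5 (WB@5)) EX@6 MEM@7 WB@8
I2 ld r4 <- r3: IF@3 ID@6 stall=0 (-) EX@7 MEM@8 WB@9
I3 ld r3 <- r4: IF@6 ID@7 stall=2 (RAW on I2.r4 (WB@9)) EX@10 MEM@11 WB@12
I4 mul r4 <- r2,r2: IF@7 ID@10 stall=0 (-) EX@11 MEM@12 WB@13
I5 ld r5 <- r2: IF@10 ID@11 stall=0 (-) EX@12 MEM@13 WB@14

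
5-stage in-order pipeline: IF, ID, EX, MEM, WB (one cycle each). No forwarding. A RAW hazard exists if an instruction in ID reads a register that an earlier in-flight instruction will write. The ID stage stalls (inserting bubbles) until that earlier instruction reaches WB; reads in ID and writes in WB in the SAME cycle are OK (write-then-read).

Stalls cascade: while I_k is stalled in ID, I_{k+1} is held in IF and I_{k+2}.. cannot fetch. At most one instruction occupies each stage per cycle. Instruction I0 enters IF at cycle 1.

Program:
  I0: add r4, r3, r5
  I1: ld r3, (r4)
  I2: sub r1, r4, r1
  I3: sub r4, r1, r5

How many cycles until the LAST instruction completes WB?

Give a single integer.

Answer: 12

Derivation:
I0 add r4 <- r3,r5: IF@1 ID@2 stall=0 (-) EX@3 MEM@4 WB@5
I1 ld r3 <- r4: IF@2 ID@3 stall=2 (RAW on I0.r4 (WB@5)) EX@6 MEM@7 WB@8
I2 sub r1 <- r4,r1: IF@3 ID@6 stall=0 (-) EX@7 MEM@8 WB@9
I3 sub r4 <- r1,r5: IF@6 ID@7 stall=2 (RAW on I2.r1 (WB@9)) EX@10 MEM@11 WB@12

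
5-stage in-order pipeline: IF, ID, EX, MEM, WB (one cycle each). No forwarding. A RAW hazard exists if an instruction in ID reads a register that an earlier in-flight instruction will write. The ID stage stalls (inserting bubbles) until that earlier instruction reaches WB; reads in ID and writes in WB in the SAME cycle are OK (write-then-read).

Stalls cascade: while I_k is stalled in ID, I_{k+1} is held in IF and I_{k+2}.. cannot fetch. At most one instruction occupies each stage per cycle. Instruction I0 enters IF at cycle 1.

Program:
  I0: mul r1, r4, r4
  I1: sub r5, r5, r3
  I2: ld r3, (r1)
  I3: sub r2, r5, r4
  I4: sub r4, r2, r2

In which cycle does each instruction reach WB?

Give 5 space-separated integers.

Answer: 5 6 8 9 12

Derivation:
I0 mul r1 <- r4,r4: IF@1 ID@2 stall=0 (-) EX@3 MEM@4 WB@5
I1 sub r5 <- r5,r3: IF@2 ID@3 stall=0 (-) EX@4 MEM@5 WB@6
I2 ld r3 <- r1: IF@3 ID@4 stall=1 (RAW on I0.r1 (WB@5)) EX@6 MEM@7 WB@8
I3 sub r2 <- r5,r4: IF@4 ID@6 stall=0 (-) EX@7 MEM@8 WB@9
I4 sub r4 <- r2,r2: IF@6 ID@7 stall=2 (RAW on I3.r2 (WB@9)) EX@10 MEM@11 WB@12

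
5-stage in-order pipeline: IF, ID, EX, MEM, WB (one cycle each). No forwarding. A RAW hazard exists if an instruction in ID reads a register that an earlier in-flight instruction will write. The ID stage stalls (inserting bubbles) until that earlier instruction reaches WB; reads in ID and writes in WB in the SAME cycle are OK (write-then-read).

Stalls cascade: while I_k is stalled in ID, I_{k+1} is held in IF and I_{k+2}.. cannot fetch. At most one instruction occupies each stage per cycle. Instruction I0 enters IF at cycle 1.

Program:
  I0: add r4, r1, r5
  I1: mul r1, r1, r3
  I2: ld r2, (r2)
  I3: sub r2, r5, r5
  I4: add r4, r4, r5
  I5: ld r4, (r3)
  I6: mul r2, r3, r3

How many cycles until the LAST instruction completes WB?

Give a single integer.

Answer: 11

Derivation:
I0 add r4 <- r1,r5: IF@1 ID@2 stall=0 (-) EX@3 MEM@4 WB@5
I1 mul r1 <- r1,r3: IF@2 ID@3 stall=0 (-) EX@4 MEM@5 WB@6
I2 ld r2 <- r2: IF@3 ID@4 stall=0 (-) EX@5 MEM@6 WB@7
I3 sub r2 <- r5,r5: IF@4 ID@5 stall=0 (-) EX@6 MEM@7 WB@8
I4 add r4 <- r4,r5: IF@5 ID@6 stall=0 (-) EX@7 MEM@8 WB@9
I5 ld r4 <- r3: IF@6 ID@7 stall=0 (-) EX@8 MEM@9 WB@10
I6 mul r2 <- r3,r3: IF@7 ID@8 stall=0 (-) EX@9 MEM@10 WB@11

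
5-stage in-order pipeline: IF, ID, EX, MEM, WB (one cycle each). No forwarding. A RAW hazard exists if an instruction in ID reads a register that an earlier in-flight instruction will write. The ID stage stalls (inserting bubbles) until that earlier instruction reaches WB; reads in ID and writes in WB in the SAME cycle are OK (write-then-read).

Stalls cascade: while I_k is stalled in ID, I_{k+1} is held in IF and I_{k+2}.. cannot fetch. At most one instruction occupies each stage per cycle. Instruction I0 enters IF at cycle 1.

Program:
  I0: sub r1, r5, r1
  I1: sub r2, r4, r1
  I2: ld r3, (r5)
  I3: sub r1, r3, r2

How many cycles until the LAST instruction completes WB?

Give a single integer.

Answer: 12

Derivation:
I0 sub r1 <- r5,r1: IF@1 ID@2 stall=0 (-) EX@3 MEM@4 WB@5
I1 sub r2 <- r4,r1: IF@2 ID@3 stall=2 (RAW on I0.r1 (WB@5)) EX@6 MEM@7 WB@8
I2 ld r3 <- r5: IF@3 ID@6 stall=0 (-) EX@7 MEM@8 WB@9
I3 sub r1 <- r3,r2: IF@6 ID@7 stall=2 (RAW on I2.r3 (WB@9)) EX@10 MEM@11 WB@12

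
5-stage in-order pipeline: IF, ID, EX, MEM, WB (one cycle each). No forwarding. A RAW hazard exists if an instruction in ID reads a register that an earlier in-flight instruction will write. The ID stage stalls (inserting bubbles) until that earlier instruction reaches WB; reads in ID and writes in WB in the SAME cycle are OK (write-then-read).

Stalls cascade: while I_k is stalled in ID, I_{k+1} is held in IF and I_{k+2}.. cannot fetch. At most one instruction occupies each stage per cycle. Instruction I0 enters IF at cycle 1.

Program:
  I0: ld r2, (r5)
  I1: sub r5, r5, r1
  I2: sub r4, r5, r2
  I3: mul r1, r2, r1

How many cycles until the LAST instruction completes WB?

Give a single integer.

I0 ld r2 <- r5: IF@1 ID@2 stall=0 (-) EX@3 MEM@4 WB@5
I1 sub r5 <- r5,r1: IF@2 ID@3 stall=0 (-) EX@4 MEM@5 WB@6
I2 sub r4 <- r5,r2: IF@3 ID@4 stall=2 (RAW on I1.r5 (WB@6)) EX@7 MEM@8 WB@9
I3 mul r1 <- r2,r1: IF@4 ID@7 stall=0 (-) EX@8 MEM@9 WB@10

Answer: 10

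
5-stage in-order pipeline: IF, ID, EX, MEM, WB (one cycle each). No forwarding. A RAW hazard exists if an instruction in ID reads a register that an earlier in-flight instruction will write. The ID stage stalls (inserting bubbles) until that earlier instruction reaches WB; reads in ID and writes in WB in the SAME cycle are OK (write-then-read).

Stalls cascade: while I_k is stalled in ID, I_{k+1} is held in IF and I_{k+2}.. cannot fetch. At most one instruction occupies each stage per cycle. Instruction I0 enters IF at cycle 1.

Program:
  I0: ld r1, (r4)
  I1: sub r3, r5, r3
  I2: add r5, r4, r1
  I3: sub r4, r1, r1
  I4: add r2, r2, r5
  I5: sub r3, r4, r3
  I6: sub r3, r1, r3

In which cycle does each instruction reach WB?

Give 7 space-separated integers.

I0 ld r1 <- r4: IF@1 ID@2 stall=0 (-) EX@3 MEM@4 WB@5
I1 sub r3 <- r5,r3: IF@2 ID@3 stall=0 (-) EX@4 MEM@5 WB@6
I2 add r5 <- r4,r1: IF@3 ID@4 stall=1 (RAW on I0.r1 (WB@5)) EX@6 MEM@7 WB@8
I3 sub r4 <- r1,r1: IF@4 ID@6 stall=0 (-) EX@7 MEM@8 WB@9
I4 add r2 <- r2,r5: IF@6 ID@7 stall=1 (RAW on I2.r5 (WB@8)) EX@9 MEM@10 WB@11
I5 sub r3 <- r4,r3: IF@7 ID@9 stall=0 (-) EX@10 MEM@11 WB@12
I6 sub r3 <- r1,r3: IF@9 ID@10 stall=2 (RAW on I5.r3 (WB@12)) EX@13 MEM@14 WB@15

Answer: 5 6 8 9 11 12 15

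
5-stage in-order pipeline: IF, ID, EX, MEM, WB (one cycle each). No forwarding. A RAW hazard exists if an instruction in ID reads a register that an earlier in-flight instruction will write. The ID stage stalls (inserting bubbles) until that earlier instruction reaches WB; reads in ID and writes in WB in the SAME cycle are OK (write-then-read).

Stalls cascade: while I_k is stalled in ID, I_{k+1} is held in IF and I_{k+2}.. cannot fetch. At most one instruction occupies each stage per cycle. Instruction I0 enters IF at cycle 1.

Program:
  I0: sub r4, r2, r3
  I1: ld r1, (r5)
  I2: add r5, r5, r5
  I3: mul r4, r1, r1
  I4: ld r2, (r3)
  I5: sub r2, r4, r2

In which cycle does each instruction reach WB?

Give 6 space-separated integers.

Answer: 5 6 7 9 10 13

Derivation:
I0 sub r4 <- r2,r3: IF@1 ID@2 stall=0 (-) EX@3 MEM@4 WB@5
I1 ld r1 <- r5: IF@2 ID@3 stall=0 (-) EX@4 MEM@5 WB@6
I2 add r5 <- r5,r5: IF@3 ID@4 stall=0 (-) EX@5 MEM@6 WB@7
I3 mul r4 <- r1,r1: IF@4 ID@5 stall=1 (RAW on I1.r1 (WB@6)) EX@7 MEM@8 WB@9
I4 ld r2 <- r3: IF@5 ID@7 stall=0 (-) EX@8 MEM@9 WB@10
I5 sub r2 <- r4,r2: IF@7 ID@8 stall=2 (RAW on I4.r2 (WB@10)) EX@11 MEM@12 WB@13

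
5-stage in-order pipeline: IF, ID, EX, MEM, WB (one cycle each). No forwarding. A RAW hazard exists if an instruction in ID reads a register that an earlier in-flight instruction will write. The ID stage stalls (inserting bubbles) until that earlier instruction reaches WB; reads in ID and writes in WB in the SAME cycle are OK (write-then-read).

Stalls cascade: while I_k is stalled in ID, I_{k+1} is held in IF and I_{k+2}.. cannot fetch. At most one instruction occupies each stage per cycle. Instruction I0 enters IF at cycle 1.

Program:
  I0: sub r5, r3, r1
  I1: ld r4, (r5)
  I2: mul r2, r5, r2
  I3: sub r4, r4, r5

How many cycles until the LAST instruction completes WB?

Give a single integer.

I0 sub r5 <- r3,r1: IF@1 ID@2 stall=0 (-) EX@3 MEM@4 WB@5
I1 ld r4 <- r5: IF@2 ID@3 stall=2 (RAW on I0.r5 (WB@5)) EX@6 MEM@7 WB@8
I2 mul r2 <- r5,r2: IF@3 ID@6 stall=0 (-) EX@7 MEM@8 WB@9
I3 sub r4 <- r4,r5: IF@6 ID@7 stall=1 (RAW on I1.r4 (WB@8)) EX@9 MEM@10 WB@11

Answer: 11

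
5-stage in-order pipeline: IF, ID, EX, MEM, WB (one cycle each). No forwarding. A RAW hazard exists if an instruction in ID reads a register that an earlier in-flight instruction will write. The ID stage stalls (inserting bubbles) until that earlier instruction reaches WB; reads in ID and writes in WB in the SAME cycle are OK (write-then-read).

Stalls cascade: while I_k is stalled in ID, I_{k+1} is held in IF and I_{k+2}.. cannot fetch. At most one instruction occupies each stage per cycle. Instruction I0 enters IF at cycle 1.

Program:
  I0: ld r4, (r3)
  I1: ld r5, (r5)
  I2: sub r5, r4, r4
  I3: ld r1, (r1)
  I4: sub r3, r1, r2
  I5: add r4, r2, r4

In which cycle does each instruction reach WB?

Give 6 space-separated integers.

I0 ld r4 <- r3: IF@1 ID@2 stall=0 (-) EX@3 MEM@4 WB@5
I1 ld r5 <- r5: IF@2 ID@3 stall=0 (-) EX@4 MEM@5 WB@6
I2 sub r5 <- r4,r4: IF@3 ID@4 stall=1 (RAW on I0.r4 (WB@5)) EX@6 MEM@7 WB@8
I3 ld r1 <- r1: IF@4 ID@6 stall=0 (-) EX@7 MEM@8 WB@9
I4 sub r3 <- r1,r2: IF@6 ID@7 stall=2 (RAW on I3.r1 (WB@9)) EX@10 MEM@11 WB@12
I5 add r4 <- r2,r4: IF@7 ID@10 stall=0 (-) EX@11 MEM@12 WB@13

Answer: 5 6 8 9 12 13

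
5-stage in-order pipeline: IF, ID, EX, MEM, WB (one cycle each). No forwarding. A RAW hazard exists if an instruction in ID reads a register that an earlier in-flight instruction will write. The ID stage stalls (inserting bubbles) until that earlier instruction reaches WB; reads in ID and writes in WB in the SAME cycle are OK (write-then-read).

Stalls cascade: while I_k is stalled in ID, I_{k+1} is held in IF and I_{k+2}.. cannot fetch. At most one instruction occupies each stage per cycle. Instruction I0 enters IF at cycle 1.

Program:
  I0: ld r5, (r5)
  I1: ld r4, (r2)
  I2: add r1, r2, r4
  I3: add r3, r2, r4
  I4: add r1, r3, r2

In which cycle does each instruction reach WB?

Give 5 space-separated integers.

I0 ld r5 <- r5: IF@1 ID@2 stall=0 (-) EX@3 MEM@4 WB@5
I1 ld r4 <- r2: IF@2 ID@3 stall=0 (-) EX@4 MEM@5 WB@6
I2 add r1 <- r2,r4: IF@3 ID@4 stall=2 (RAW on I1.r4 (WB@6)) EX@7 MEM@8 WB@9
I3 add r3 <- r2,r4: IF@4 ID@7 stall=0 (-) EX@8 MEM@9 WB@10
I4 add r1 <- r3,r2: IF@7 ID@8 stall=2 (RAW on I3.r3 (WB@10)) EX@11 MEM@12 WB@13

Answer: 5 6 9 10 13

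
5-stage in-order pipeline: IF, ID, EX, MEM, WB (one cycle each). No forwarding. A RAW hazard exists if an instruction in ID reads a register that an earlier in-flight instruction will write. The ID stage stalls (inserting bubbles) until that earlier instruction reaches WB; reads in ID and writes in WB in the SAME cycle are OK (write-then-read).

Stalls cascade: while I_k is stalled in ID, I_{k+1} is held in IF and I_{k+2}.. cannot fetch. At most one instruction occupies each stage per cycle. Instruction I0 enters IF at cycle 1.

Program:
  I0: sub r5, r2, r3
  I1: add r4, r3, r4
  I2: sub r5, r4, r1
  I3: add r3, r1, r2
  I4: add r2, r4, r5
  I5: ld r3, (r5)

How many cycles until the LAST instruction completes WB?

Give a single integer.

I0 sub r5 <- r2,r3: IF@1 ID@2 stall=0 (-) EX@3 MEM@4 WB@5
I1 add r4 <- r3,r4: IF@2 ID@3 stall=0 (-) EX@4 MEM@5 WB@6
I2 sub r5 <- r4,r1: IF@3 ID@4 stall=2 (RAW on I1.r4 (WB@6)) EX@7 MEM@8 WB@9
I3 add r3 <- r1,r2: IF@4 ID@7 stall=0 (-) EX@8 MEM@9 WB@10
I4 add r2 <- r4,r5: IF@7 ID@8 stall=1 (RAW on I2.r5 (WB@9)) EX@10 MEM@11 WB@12
I5 ld r3 <- r5: IF@8 ID@10 stall=0 (-) EX@11 MEM@12 WB@13

Answer: 13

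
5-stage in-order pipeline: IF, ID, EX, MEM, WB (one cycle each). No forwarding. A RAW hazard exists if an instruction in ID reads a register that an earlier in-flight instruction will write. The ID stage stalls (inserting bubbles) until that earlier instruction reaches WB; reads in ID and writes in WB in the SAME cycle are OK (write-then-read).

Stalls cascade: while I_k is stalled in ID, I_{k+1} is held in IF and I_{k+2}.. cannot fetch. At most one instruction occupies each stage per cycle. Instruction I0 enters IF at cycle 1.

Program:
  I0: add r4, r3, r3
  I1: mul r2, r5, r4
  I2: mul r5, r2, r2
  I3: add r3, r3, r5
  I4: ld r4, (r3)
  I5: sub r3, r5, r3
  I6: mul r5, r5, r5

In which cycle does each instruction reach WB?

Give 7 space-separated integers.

I0 add r4 <- r3,r3: IF@1 ID@2 stall=0 (-) EX@3 MEM@4 WB@5
I1 mul r2 <- r5,r4: IF@2 ID@3 stall=2 (RAW on I0.r4 (WB@5)) EX@6 MEM@7 WB@8
I2 mul r5 <- r2,r2: IF@3 ID@6 stall=2 (RAW on I1.r2 (WB@8)) EX@9 MEM@10 WB@11
I3 add r3 <- r3,r5: IF@6 ID@9 stall=2 (RAW on I2.r5 (WB@11)) EX@12 MEM@13 WB@14
I4 ld r4 <- r3: IF@9 ID@12 stall=2 (RAW on I3.r3 (WB@14)) EX@15 MEM@16 WB@17
I5 sub r3 <- r5,r3: IF@12 ID@15 stall=0 (-) EX@16 MEM@17 WB@18
I6 mul r5 <- r5,r5: IF@15 ID@16 stall=0 (-) EX@17 MEM@18 WB@19

Answer: 5 8 11 14 17 18 19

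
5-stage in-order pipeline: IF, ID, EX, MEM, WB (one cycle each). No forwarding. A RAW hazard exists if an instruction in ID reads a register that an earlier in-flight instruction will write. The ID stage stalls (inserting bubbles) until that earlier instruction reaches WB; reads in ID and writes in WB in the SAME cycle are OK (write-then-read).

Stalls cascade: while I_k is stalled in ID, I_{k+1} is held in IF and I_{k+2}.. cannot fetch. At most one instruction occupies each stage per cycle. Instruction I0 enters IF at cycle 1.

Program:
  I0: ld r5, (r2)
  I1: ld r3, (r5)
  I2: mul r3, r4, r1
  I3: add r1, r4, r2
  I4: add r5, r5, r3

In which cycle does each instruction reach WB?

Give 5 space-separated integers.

Answer: 5 8 9 10 12

Derivation:
I0 ld r5 <- r2: IF@1 ID@2 stall=0 (-) EX@3 MEM@4 WB@5
I1 ld r3 <- r5: IF@2 ID@3 stall=2 (RAW on I0.r5 (WB@5)) EX@6 MEM@7 WB@8
I2 mul r3 <- r4,r1: IF@3 ID@6 stall=0 (-) EX@7 MEM@8 WB@9
I3 add r1 <- r4,r2: IF@6 ID@7 stall=0 (-) EX@8 MEM@9 WB@10
I4 add r5 <- r5,r3: IF@7 ID@8 stall=1 (RAW on I2.r3 (WB@9)) EX@10 MEM@11 WB@12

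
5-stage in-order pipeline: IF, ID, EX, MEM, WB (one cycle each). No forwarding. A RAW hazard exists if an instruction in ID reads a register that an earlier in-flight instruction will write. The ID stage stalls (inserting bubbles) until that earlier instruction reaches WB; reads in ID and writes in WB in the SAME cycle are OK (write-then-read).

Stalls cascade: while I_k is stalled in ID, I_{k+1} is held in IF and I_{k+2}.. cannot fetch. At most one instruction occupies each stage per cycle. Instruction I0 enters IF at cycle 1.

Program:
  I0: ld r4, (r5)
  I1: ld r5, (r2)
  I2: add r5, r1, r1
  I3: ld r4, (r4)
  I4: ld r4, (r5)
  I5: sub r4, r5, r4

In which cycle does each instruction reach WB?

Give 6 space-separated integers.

Answer: 5 6 7 8 10 13

Derivation:
I0 ld r4 <- r5: IF@1 ID@2 stall=0 (-) EX@3 MEM@4 WB@5
I1 ld r5 <- r2: IF@2 ID@3 stall=0 (-) EX@4 MEM@5 WB@6
I2 add r5 <- r1,r1: IF@3 ID@4 stall=0 (-) EX@5 MEM@6 WB@7
I3 ld r4 <- r4: IF@4 ID@5 stall=0 (-) EX@6 MEM@7 WB@8
I4 ld r4 <- r5: IF@5 ID@6 stall=1 (RAW on I2.r5 (WB@7)) EX@8 MEM@9 WB@10
I5 sub r4 <- r5,r4: IF@6 ID@8 stall=2 (RAW on I4.r4 (WB@10)) EX@11 MEM@12 WB@13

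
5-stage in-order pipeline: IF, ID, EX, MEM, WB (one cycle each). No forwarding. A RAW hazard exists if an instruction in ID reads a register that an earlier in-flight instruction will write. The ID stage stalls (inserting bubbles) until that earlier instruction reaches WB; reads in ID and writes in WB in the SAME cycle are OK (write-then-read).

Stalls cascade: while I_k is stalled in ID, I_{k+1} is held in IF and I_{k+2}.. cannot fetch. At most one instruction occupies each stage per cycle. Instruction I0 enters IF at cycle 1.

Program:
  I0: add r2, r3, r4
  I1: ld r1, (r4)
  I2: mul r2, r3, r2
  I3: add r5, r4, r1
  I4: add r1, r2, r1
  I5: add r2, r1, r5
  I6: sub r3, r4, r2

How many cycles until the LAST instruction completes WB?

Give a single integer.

I0 add r2 <- r3,r4: IF@1 ID@2 stall=0 (-) EX@3 MEM@4 WB@5
I1 ld r1 <- r4: IF@2 ID@3 stall=0 (-) EX@4 MEM@5 WB@6
I2 mul r2 <- r3,r2: IF@3 ID@4 stall=1 (RAW on I0.r2 (WB@5)) EX@6 MEM@7 WB@8
I3 add r5 <- r4,r1: IF@4 ID@6 stall=0 (-) EX@7 MEM@8 WB@9
I4 add r1 <- r2,r1: IF@6 ID@7 stall=1 (RAW on I2.r2 (WB@8)) EX@9 MEM@10 WB@11
I5 add r2 <- r1,r5: IF@7 ID@9 stall=2 (RAW on I4.r1 (WB@11)) EX@12 MEM@13 WB@14
I6 sub r3 <- r4,r2: IF@9 ID@12 stall=2 (RAW on I5.r2 (WB@14)) EX@15 MEM@16 WB@17

Answer: 17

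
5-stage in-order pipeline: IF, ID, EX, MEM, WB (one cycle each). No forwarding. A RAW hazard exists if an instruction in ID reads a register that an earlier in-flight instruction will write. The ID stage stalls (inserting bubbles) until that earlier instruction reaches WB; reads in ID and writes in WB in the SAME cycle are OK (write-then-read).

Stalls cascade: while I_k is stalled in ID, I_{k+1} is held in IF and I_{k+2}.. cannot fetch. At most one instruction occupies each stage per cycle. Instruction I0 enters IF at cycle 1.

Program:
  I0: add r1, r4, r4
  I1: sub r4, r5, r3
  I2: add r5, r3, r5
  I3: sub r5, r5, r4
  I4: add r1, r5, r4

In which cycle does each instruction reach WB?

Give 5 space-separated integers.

Answer: 5 6 7 10 13

Derivation:
I0 add r1 <- r4,r4: IF@1 ID@2 stall=0 (-) EX@3 MEM@4 WB@5
I1 sub r4 <- r5,r3: IF@2 ID@3 stall=0 (-) EX@4 MEM@5 WB@6
I2 add r5 <- r3,r5: IF@3 ID@4 stall=0 (-) EX@5 MEM@6 WB@7
I3 sub r5 <- r5,r4: IF@4 ID@5 stall=2 (RAW on I2.r5 (WB@7)) EX@8 MEM@9 WB@10
I4 add r1 <- r5,r4: IF@5 ID@8 stall=2 (RAW on I3.r5 (WB@10)) EX@11 MEM@12 WB@13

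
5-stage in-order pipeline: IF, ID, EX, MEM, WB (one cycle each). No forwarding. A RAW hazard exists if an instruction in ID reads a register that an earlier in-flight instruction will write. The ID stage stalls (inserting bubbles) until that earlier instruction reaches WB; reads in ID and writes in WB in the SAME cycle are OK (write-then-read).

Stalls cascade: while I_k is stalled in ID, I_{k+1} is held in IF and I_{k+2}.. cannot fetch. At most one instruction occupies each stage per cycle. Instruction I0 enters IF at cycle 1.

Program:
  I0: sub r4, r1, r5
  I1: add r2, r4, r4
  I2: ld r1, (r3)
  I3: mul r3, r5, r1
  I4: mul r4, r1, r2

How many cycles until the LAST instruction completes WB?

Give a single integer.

Answer: 13

Derivation:
I0 sub r4 <- r1,r5: IF@1 ID@2 stall=0 (-) EX@3 MEM@4 WB@5
I1 add r2 <- r4,r4: IF@2 ID@3 stall=2 (RAW on I0.r4 (WB@5)) EX@6 MEM@7 WB@8
I2 ld r1 <- r3: IF@3 ID@6 stall=0 (-) EX@7 MEM@8 WB@9
I3 mul r3 <- r5,r1: IF@6 ID@7 stall=2 (RAW on I2.r1 (WB@9)) EX@10 MEM@11 WB@12
I4 mul r4 <- r1,r2: IF@7 ID@10 stall=0 (-) EX@11 MEM@12 WB@13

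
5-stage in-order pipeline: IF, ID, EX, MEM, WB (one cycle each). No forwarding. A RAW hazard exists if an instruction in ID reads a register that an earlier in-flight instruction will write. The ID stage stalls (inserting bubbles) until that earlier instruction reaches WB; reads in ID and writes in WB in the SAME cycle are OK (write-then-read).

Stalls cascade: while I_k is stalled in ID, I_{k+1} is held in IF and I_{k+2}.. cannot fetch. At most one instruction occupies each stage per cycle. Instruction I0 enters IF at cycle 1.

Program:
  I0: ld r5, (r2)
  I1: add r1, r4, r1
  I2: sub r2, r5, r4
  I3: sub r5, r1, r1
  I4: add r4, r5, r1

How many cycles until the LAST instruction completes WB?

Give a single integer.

Answer: 12

Derivation:
I0 ld r5 <- r2: IF@1 ID@2 stall=0 (-) EX@3 MEM@4 WB@5
I1 add r1 <- r4,r1: IF@2 ID@3 stall=0 (-) EX@4 MEM@5 WB@6
I2 sub r2 <- r5,r4: IF@3 ID@4 stall=1 (RAW on I0.r5 (WB@5)) EX@6 MEM@7 WB@8
I3 sub r5 <- r1,r1: IF@4 ID@6 stall=0 (-) EX@7 MEM@8 WB@9
I4 add r4 <- r5,r1: IF@6 ID@7 stall=2 (RAW on I3.r5 (WB@9)) EX@10 MEM@11 WB@12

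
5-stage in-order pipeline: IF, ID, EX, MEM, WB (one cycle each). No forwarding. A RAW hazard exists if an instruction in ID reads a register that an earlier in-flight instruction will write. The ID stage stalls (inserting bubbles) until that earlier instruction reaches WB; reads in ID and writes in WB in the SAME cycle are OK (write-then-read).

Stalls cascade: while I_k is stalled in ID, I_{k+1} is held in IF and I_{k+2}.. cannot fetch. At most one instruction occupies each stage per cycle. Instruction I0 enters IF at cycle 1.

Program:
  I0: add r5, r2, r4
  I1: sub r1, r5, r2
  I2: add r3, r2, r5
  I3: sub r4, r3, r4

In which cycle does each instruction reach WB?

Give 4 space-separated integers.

Answer: 5 8 9 12

Derivation:
I0 add r5 <- r2,r4: IF@1 ID@2 stall=0 (-) EX@3 MEM@4 WB@5
I1 sub r1 <- r5,r2: IF@2 ID@3 stall=2 (RAW on I0.r5 (WB@5)) EX@6 MEM@7 WB@8
I2 add r3 <- r2,r5: IF@3 ID@6 stall=0 (-) EX@7 MEM@8 WB@9
I3 sub r4 <- r3,r4: IF@6 ID@7 stall=2 (RAW on I2.r3 (WB@9)) EX@10 MEM@11 WB@12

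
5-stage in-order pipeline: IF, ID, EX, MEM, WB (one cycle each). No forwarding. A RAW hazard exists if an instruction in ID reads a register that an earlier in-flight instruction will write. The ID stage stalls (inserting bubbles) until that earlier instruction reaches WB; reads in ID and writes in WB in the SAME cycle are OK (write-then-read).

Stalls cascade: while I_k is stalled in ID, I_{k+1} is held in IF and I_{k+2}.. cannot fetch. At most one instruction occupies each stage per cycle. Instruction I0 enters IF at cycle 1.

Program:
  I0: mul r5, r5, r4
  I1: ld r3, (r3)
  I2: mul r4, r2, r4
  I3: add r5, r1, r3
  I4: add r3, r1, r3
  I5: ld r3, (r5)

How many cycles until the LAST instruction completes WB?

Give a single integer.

Answer: 12

Derivation:
I0 mul r5 <- r5,r4: IF@1 ID@2 stall=0 (-) EX@3 MEM@4 WB@5
I1 ld r3 <- r3: IF@2 ID@3 stall=0 (-) EX@4 MEM@5 WB@6
I2 mul r4 <- r2,r4: IF@3 ID@4 stall=0 (-) EX@5 MEM@6 WB@7
I3 add r5 <- r1,r3: IF@4 ID@5 stall=1 (RAW on I1.r3 (WB@6)) EX@7 MEM@8 WB@9
I4 add r3 <- r1,r3: IF@5 ID@7 stall=0 (-) EX@8 MEM@9 WB@10
I5 ld r3 <- r5: IF@7 ID@8 stall=1 (RAW on I3.r5 (WB@9)) EX@10 MEM@11 WB@12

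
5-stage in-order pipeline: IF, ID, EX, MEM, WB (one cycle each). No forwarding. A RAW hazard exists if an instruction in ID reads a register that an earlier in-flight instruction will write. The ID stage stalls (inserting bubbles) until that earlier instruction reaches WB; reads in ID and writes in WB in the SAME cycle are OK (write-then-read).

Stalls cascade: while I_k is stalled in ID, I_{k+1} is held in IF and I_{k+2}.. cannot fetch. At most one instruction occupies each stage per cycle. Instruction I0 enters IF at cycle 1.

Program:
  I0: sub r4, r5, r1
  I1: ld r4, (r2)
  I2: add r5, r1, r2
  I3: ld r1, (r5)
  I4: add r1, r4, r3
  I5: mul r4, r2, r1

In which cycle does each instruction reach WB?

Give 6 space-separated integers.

I0 sub r4 <- r5,r1: IF@1 ID@2 stall=0 (-) EX@3 MEM@4 WB@5
I1 ld r4 <- r2: IF@2 ID@3 stall=0 (-) EX@4 MEM@5 WB@6
I2 add r5 <- r1,r2: IF@3 ID@4 stall=0 (-) EX@5 MEM@6 WB@7
I3 ld r1 <- r5: IF@4 ID@5 stall=2 (RAW on I2.r5 (WB@7)) EX@8 MEM@9 WB@10
I4 add r1 <- r4,r3: IF@5 ID@8 stall=0 (-) EX@9 MEM@10 WB@11
I5 mul r4 <- r2,r1: IF@8 ID@9 stall=2 (RAW on I4.r1 (WB@11)) EX@12 MEM@13 WB@14

Answer: 5 6 7 10 11 14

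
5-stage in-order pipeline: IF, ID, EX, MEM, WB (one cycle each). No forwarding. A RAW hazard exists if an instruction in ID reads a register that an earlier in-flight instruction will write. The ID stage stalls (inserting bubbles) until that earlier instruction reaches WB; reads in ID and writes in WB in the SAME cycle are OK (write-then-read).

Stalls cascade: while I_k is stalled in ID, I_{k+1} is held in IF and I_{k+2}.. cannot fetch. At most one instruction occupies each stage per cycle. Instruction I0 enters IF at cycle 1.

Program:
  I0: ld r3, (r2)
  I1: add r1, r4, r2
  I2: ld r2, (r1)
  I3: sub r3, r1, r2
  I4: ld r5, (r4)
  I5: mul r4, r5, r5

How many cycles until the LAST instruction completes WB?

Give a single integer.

I0 ld r3 <- r2: IF@1 ID@2 stall=0 (-) EX@3 MEM@4 WB@5
I1 add r1 <- r4,r2: IF@2 ID@3 stall=0 (-) EX@4 MEM@5 WB@6
I2 ld r2 <- r1: IF@3 ID@4 stall=2 (RAW on I1.r1 (WB@6)) EX@7 MEM@8 WB@9
I3 sub r3 <- r1,r2: IF@4 ID@7 stall=2 (RAW on I2.r2 (WB@9)) EX@10 MEM@11 WB@12
I4 ld r5 <- r4: IF@7 ID@10 stall=0 (-) EX@11 MEM@12 WB@13
I5 mul r4 <- r5,r5: IF@10 ID@11 stall=2 (RAW on I4.r5 (WB@13)) EX@14 MEM@15 WB@16

Answer: 16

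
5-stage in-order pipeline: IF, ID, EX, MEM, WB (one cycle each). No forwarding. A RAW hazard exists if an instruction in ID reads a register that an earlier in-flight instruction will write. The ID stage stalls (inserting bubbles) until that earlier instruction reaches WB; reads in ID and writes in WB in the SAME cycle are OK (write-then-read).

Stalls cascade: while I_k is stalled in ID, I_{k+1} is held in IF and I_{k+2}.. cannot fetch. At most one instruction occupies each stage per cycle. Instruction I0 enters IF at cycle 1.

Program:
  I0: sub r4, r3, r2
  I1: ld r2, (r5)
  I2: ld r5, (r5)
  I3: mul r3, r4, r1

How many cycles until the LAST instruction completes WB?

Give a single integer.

I0 sub r4 <- r3,r2: IF@1 ID@2 stall=0 (-) EX@3 MEM@4 WB@5
I1 ld r2 <- r5: IF@2 ID@3 stall=0 (-) EX@4 MEM@5 WB@6
I2 ld r5 <- r5: IF@3 ID@4 stall=0 (-) EX@5 MEM@6 WB@7
I3 mul r3 <- r4,r1: IF@4 ID@5 stall=0 (-) EX@6 MEM@7 WB@8

Answer: 8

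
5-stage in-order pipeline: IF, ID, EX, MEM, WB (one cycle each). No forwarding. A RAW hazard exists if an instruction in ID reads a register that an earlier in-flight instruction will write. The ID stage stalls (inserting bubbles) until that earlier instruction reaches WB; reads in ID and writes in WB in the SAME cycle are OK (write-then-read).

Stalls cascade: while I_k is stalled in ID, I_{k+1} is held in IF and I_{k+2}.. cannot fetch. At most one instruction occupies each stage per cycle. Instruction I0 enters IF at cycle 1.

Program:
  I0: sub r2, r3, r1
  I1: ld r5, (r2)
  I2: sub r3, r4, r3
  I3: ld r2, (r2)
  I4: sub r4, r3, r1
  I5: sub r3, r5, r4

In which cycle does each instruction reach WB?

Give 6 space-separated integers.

I0 sub r2 <- r3,r1: IF@1 ID@2 stall=0 (-) EX@3 MEM@4 WB@5
I1 ld r5 <- r2: IF@2 ID@3 stall=2 (RAW on I0.r2 (WB@5)) EX@6 MEM@7 WB@8
I2 sub r3 <- r4,r3: IF@3 ID@6 stall=0 (-) EX@7 MEM@8 WB@9
I3 ld r2 <- r2: IF@6 ID@7 stall=0 (-) EX@8 MEM@9 WB@10
I4 sub r4 <- r3,r1: IF@7 ID@8 stall=1 (RAW on I2.r3 (WB@9)) EX@10 MEM@11 WB@12
I5 sub r3 <- r5,r4: IF@8 ID@10 stall=2 (RAW on I4.r4 (WB@12)) EX@13 MEM@14 WB@15

Answer: 5 8 9 10 12 15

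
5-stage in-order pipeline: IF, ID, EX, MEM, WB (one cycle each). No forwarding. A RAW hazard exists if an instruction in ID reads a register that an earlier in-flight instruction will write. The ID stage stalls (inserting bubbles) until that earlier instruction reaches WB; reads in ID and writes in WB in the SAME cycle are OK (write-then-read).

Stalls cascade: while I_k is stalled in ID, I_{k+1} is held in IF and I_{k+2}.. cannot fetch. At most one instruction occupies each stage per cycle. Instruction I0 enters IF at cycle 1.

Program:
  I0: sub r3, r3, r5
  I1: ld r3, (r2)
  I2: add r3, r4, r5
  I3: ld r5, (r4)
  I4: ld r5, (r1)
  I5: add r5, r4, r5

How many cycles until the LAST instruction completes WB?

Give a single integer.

I0 sub r3 <- r3,r5: IF@1 ID@2 stall=0 (-) EX@3 MEM@4 WB@5
I1 ld r3 <- r2: IF@2 ID@3 stall=0 (-) EX@4 MEM@5 WB@6
I2 add r3 <- r4,r5: IF@3 ID@4 stall=0 (-) EX@5 MEM@6 WB@7
I3 ld r5 <- r4: IF@4 ID@5 stall=0 (-) EX@6 MEM@7 WB@8
I4 ld r5 <- r1: IF@5 ID@6 stall=0 (-) EX@7 MEM@8 WB@9
I5 add r5 <- r4,r5: IF@6 ID@7 stall=2 (RAW on I4.r5 (WB@9)) EX@10 MEM@11 WB@12

Answer: 12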